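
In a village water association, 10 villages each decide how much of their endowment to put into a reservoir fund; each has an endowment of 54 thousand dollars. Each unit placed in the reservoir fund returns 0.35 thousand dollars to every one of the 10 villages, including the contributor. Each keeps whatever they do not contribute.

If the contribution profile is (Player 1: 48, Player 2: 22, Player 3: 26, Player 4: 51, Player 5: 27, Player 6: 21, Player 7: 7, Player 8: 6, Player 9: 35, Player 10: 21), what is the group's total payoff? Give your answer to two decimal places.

1200.00 thousand dollars

Total contributed: 48 + 22 + 26 + 51 + 27 + 21 + 7 + 6 + 35 + 21 = 264; total kept: 10 × 54 − 264 = 276.
The reservoir fund pays out 0.35 × 10 × 264 = 924.00 in aggregate.
Group total = 276 + 924.00 = 1200.00.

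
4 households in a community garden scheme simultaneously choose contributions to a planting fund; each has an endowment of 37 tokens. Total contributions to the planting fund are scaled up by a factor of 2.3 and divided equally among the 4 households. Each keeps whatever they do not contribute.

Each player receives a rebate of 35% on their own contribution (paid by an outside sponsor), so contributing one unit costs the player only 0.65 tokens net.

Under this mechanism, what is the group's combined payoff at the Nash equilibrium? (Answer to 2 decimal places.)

With the mechanism, a contributed unit returns (2.3/4) / 0.65 = 0.8846 per unit of net cost — still below 1 — so contributing 0 remains dominant for every player.
Everyone keeps their endowment and the group total is 4 × 37 = 148.

148.00 tokens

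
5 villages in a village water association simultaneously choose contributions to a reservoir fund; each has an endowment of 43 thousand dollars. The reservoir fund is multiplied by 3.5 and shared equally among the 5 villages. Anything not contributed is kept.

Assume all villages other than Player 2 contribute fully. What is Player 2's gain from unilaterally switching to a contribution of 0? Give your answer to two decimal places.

12.90 thousand dollars

Switching from a contribution of 43 to 0 lets Player 2 keep an extra 43 thousand dollars, but lowers the reservoir fund by 43, which costs Player 2 their own share of that drop: 3.5/5 × 43 = 30.10.
Net gain = 43 − 30.10 = 12.90. The private return per contributed unit (0.7000) is below 1, so free-riding is indeed the best response regardless of what the others do.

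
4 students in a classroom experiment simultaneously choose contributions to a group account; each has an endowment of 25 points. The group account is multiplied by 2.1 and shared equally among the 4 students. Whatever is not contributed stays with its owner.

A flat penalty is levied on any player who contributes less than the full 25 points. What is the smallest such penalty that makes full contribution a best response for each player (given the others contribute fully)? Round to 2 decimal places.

Given the others contribute fully, the best deviation is to contribute 0 (any partial contribution still incurs the fine and gives up units whose private return 0.5250 is below 1).
Deviating from 25 to 0 saves 25 points but forfeits the deviator's share of the drop in the group account: 2.1/4 × 25 = 13.12.
So the deviation gain is 25 − 13.12 = 11.88, and the fine must be at least 11.88 points to wipe it out.

11.88 points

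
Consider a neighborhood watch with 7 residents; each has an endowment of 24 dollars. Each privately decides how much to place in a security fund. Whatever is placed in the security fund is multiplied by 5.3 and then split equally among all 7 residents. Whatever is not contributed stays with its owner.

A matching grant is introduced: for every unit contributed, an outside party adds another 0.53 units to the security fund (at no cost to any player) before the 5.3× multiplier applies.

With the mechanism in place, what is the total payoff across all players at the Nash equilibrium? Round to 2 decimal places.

1362.31 dollars

The effective private return per unit is now 5.3 × 1.53 / 7 = 1.1584 > 1, so every player's dominant strategy flips to full contribution.
So the Nash equilibrium is full contribution by all 7; the group earns 5.3 × 1.53 × 168 = 1362.31.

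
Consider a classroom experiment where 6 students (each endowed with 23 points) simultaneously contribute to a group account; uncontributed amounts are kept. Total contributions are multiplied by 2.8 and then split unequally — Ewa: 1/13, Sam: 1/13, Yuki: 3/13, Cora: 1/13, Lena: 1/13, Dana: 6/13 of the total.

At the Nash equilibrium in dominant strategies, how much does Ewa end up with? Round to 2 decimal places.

A player with share s gets back 2.8·s per unit contributed, so full contribution is dominant for anyone with s > 1/2.8 = 0.3571 and zero contribution is dominant for anyone below.
Dana alone (share 6/13) is above the threshold, contributing 23; the remaining 5 contribute 0. Total contributed: 23.
Ewa keeps 23 and receives 2.8 × 23 × 1/13 = 4.95 from the group account, for a payoff of 27.95.

27.95 points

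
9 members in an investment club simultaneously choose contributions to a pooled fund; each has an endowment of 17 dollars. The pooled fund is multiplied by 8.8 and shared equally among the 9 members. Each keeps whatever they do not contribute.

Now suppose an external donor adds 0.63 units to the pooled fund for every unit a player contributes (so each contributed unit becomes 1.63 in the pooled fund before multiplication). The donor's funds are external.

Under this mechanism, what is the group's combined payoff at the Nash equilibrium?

With the mechanism, a contributed unit returns 8.8 × 1.63 / 9 = 1.5938 per unit of net cost to the contributor — now above 1 — so contributing fully is weakly dominant for every player.
So the Nash equilibrium is full contribution by all 9; the group earns 8.8 × 1.63 × 153 = 2194.63.

2194.63 dollars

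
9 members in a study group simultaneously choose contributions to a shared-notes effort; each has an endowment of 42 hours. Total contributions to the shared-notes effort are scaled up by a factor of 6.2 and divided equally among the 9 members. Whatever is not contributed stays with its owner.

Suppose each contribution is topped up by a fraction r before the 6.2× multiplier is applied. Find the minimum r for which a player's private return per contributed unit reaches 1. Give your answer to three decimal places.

0.452

With matching at rate r, one contributed unit becomes (1 + r) in the shared-notes effort and returns 6.2 × (1 + r) / 9 to the contributor.
Setting this equal to 1: 1 + r = 9/6.2 = 1.4516.
So the minimum matching rate is r = 1.4516 − 1 = 0.452.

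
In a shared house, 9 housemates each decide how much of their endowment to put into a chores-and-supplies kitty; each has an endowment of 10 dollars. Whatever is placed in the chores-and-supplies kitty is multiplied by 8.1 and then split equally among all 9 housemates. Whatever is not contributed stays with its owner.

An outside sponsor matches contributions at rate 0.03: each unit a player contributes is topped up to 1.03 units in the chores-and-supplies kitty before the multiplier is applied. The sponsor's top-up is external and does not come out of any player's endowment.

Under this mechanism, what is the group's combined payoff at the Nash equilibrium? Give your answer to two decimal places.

The effective private return is 8.1 × 1.03 / 9 = 0.9270, which is still under 1, so the mechanism doesn't change anyone's dominant strategy: zero contribution.
At the Nash equilibrium no one contributes; group total payoff = 9 × 10 = 90.

90.00 dollars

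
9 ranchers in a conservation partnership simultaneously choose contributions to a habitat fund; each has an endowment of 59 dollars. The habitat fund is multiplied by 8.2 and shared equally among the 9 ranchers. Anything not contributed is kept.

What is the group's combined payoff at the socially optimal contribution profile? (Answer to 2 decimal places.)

4354.20 dollars

Each contributed unit returns 8.200 to the group as a whole (0.9111 to each of 9 players), which exceeds 1, so the social optimum is full contribution: group total = 8.200 × 531 = 4354.20.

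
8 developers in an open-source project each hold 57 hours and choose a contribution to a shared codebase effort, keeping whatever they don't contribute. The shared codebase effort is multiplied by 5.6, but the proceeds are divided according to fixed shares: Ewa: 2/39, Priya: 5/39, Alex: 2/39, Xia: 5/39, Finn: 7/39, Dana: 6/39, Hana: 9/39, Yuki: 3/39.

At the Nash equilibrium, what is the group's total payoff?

980.40 hours

For player j, contributing a unit is worthwhile iff 5.6 × (j's share) ≥ 1, i.e. iff j's share is at least 0.1786.
The shares above 0.1786 belong to Finn and Hana, contributing 57 each; the remaining 6 contribute 0. Total contributed: 114.
The shared codebase effort pays out 5.6 × 114 = 638.40 in total (split across the unequal shares, but the aggregate is all that matters for the group sum).
The 6 free-riders keep 57 each, adding 342. Group total = 342 + 638.40 = 980.40.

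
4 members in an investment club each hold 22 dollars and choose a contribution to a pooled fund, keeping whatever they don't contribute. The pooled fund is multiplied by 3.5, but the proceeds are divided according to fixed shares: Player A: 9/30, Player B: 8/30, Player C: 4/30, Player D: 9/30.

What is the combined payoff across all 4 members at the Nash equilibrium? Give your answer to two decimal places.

For player j, contributing a unit is worthwhile iff 3.5 × (j's share) ≥ 1, i.e. iff j's share is at least 0.2857.
Player A and Player D are above the threshold, contributing 22 each; the remaining 2 contribute 0. Total contributed: 44.
The pooled fund pays out 3.5 × 44 = 154.00 in total (split across the unequal shares, but the aggregate is all that matters for the group sum).
The 2 free-riders keep 22 each, adding 44. Group total = 44 + 154.00 = 198.00.

198.00 dollars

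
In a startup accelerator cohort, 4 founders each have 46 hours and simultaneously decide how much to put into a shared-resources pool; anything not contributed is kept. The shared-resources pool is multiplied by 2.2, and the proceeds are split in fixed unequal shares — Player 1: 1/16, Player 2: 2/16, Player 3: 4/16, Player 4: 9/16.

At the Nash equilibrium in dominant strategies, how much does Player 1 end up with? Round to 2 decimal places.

52.33 hours

Each unit j contributes comes back to j as 2.2 × (j's share), so j prefers to contribute only if that share exceeds 1/2.2 = 0.4545; otherwise keeping the unit dominates.
Only Player 4 (9/16) clears that bar, contributing 46; the remaining 3 contribute 0. Total contributed: 46.
Player 1 keeps 46 and receives 2.2 × 46 × 1/16 = 6.33 from the shared-resources pool, for a payoff of 52.33.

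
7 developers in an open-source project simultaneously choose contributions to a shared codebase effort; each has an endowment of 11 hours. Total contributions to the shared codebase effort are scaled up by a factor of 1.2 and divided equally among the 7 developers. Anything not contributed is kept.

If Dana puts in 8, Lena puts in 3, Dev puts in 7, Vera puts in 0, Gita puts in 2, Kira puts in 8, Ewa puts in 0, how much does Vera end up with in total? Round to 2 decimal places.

15.80 hours

Total contributed: 8 + 3 + 7 + 0 + 2 + 8 + 0 = 28.
Each receives 1.2 × 28 / 7 = 4.80 from the shared codebase effort.
Vera keeps 11 − 0 = 11, so Vera's payoff is 11 + 4.80 = 15.80.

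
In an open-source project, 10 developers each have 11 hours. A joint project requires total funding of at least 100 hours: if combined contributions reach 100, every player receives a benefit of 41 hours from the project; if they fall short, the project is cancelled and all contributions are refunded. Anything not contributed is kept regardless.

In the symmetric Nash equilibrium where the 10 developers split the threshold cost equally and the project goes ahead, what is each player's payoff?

42 hours

Equal share of the threshold: 100/10 = 10.
At this profile no one gains by cutting their contribution: any cut drops the total below 100, the project is cancelled, contributions are refunded, and the deviator ends with 11, which is less than 11 − 10 + 41 = 42. Contributing more than 10 just wastes the excess. So contributing exactly 10 is a best response.
Each player's payoff: 11 − 10 + 41 = 42.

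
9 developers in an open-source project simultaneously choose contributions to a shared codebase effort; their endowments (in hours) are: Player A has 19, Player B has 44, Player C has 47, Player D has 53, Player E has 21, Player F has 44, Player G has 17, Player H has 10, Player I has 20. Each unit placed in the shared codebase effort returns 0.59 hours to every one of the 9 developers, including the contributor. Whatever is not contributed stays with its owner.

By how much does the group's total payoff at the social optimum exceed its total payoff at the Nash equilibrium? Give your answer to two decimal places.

The private return per contributed unit is 0.59 < 1 for everyone, so the Nash equilibrium is zero contribution and the group total is Σ E_j = 19 + 44 + 47 + 53 + 21 + 44 + 17 + 10 + 20 = 275.
Each contributed unit returns 5.310 to the group, so the social optimum is full contribution by everyone: group total = 5.310 × 275 = 1460.25.
Efficiency loss = (5.310 − 1) × 275 = 1185.25.

1185.25 hours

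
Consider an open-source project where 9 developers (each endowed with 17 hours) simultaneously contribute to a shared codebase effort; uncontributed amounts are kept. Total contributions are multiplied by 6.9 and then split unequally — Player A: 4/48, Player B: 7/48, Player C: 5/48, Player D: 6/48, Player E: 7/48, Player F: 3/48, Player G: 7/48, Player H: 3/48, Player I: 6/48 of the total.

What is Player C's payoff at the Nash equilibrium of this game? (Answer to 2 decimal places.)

Each unit j contributes comes back to j as 6.9 × (j's share), so j prefers to contribute only if that share exceeds 1/6.9 = 0.1449; otherwise keeping the unit dominates.
Player B, Player E and Player G clear that bar, contributing 17 each; the remaining 6 contribute 0. Total contributed: 51.
Player C keeps 17 and receives 6.9 × 51 × 5/48 = 36.66 from the shared codebase effort, for a payoff of 53.66.

53.66 hours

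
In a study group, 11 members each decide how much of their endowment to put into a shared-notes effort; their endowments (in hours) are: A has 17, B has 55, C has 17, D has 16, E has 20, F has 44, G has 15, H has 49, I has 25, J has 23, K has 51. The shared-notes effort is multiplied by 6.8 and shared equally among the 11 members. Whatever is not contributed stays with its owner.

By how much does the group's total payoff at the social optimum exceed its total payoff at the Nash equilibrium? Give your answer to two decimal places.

The private return per contributed unit is 6.8/11 = 0.6182 < 1 for every player regardless of endowment, so the Nash equilibrium is zero contribution and the group total is Σ E_j = 17 + 55 + 17 + 16 + 20 + 44 + 15 + 49 + 25 + 23 + 51 = 332.
Each contributed unit returns 6.800 to the group, so the social optimum is full contribution by everyone: group total = 6.800 × 332 = 2257.60.
Efficiency loss = (6.800 − 1) × 332 = 1925.60.

1925.60 hours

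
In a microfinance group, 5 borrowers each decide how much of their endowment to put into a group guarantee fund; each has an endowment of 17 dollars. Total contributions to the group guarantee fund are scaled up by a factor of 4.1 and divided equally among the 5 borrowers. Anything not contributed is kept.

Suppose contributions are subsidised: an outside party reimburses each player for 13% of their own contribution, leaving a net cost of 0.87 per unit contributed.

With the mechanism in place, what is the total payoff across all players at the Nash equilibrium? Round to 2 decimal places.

Even with the mechanism, each unit contributed returns only (4.1/5) / 0.87 = 0.9425 per unit of net cost, so contributing nothing is still dominant.
Everyone keeps their endowment and the group total is 5 × 17 = 85.

85.00 dollars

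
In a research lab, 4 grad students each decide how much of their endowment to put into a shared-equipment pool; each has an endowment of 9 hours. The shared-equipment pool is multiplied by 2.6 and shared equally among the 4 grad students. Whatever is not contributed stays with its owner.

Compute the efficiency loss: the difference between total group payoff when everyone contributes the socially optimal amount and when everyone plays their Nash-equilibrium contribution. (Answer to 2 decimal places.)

57.60 hours

Each contributed unit returns 2.6/4 = 0.6500 to its contributor — below 1 — so contributing 0 is dominant for every player. At the Nash equilibrium everyone keeps their 9, and the group total is 4 × 9 = 36.
Each contributed unit returns 2.600 to the group as a whole (0.6500 to each of 4 players), which exceeds 1, so the social optimum is full contribution: group total = 2.600 × 36 = 93.60.
Efficiency loss = 93.60 − 36 = 57.60.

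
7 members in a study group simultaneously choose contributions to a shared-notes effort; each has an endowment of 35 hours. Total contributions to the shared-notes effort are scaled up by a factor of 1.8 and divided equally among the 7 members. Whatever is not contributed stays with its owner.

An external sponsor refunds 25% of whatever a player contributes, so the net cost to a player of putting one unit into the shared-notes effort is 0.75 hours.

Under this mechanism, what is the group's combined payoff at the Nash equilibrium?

With the mechanism, a contributed unit returns (1.8/7) / 0.75 = 0.3429 per unit of net cost — still below 1 — so contributing 0 remains dominant for every player.
At the Nash equilibrium no one contributes; group total payoff = 7 × 35 = 245.

245.00 hours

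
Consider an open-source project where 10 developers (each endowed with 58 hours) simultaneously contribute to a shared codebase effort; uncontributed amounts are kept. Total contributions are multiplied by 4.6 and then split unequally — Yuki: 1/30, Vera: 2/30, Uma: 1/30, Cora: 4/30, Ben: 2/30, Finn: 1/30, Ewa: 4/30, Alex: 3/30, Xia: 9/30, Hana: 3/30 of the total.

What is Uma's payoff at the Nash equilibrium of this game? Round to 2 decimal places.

Each unit j contributes comes back to j as 4.6 × (j's share), so j prefers to contribute only if that share exceeds 1/4.6 = 0.2174; otherwise keeping the unit dominates.
The only share above 0.2174 is Xia's 9/30, contributing 58; the remaining 9 contribute 0. Total contributed: 58.
Uma keeps 58 and receives 4.6 × 58 × 1/30 = 8.89 from the shared codebase effort, for a payoff of 66.89.

66.89 hours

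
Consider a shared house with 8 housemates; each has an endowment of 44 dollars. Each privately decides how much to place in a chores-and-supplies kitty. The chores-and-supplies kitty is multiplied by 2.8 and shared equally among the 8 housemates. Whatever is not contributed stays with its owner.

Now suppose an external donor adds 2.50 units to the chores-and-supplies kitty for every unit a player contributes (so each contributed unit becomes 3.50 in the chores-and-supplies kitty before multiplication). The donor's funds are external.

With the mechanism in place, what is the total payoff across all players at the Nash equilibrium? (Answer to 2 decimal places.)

3449.60 dollars

The effective private return per unit is now 2.8 × 3.50 / 8 = 1.2250 > 1, so every player's dominant strategy flips to full contribution.
At the Nash equilibrium everyone contributes 44. Group total payoff = 2.8 × 3.50 × 352 = 3449.60.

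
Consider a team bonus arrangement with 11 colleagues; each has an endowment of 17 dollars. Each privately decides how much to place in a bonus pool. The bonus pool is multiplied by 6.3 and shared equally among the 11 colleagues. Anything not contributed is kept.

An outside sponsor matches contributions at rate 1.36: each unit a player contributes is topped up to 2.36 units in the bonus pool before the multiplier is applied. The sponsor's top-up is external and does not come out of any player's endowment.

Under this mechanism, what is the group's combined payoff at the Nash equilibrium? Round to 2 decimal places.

The effective private return per unit is now 6.3 × 2.36 / 11 = 1.3516 > 1, so every player's dominant strategy flips to full contribution.
At the Nash equilibrium everyone contributes 17. Group total payoff = 6.3 × 2.36 × 187 = 2780.32.

2780.32 dollars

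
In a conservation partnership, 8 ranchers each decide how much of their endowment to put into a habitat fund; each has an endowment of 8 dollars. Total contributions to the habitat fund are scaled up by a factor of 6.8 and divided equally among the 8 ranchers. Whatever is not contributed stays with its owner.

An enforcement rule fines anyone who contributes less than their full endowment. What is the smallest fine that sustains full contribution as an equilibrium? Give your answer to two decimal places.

1.20 dollars

Given the others contribute fully, the best deviation is to contribute 0 (any partial contribution still incurs the fine and gives up units whose private return 0.8500 is below 1).
Deviating from 8 to 0 saves 8 dollars but forfeits the deviator's share of the drop in the habitat fund: 6.8/8 × 8 = 6.80.
So the deviation gain is 8 − 6.80 = 1.20, and the fine must be at least 1.20 dollars to wipe it out.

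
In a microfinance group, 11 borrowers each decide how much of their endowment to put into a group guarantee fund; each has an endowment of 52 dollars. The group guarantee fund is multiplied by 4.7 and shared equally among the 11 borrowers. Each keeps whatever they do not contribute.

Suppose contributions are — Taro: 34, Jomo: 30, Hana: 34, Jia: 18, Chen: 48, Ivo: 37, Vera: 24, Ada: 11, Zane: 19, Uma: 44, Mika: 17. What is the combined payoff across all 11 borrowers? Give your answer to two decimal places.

1741.20 dollars

Total contributed: 34 + 30 + 34 + 18 + 48 + 37 + 24 + 11 + 19 + 44 + 17 = 316; total kept: 11 × 52 − 316 = 256.
The group guarantee fund pays out 4.7 × 316 = 1485.20 in aggregate.
Group total = 256 + 1485.20 = 1741.20.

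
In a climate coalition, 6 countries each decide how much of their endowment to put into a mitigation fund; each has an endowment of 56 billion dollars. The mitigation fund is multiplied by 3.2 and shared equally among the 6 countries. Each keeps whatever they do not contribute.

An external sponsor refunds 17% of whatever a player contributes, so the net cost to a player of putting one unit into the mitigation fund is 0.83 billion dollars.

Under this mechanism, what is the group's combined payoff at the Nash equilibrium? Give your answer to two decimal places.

336.00 billion dollars

The effective private return is (3.2/6) / 0.83 = 0.6426, which is still under 1, so the mechanism doesn't change anyone's dominant strategy: zero contribution.
Everyone keeps their endowment and the group total is 6 × 56 = 336.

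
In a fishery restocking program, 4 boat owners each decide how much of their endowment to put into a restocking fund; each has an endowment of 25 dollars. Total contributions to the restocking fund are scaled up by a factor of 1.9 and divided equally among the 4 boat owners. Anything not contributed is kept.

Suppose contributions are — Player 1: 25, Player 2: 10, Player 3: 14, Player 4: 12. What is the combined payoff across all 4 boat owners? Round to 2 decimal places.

154.90 dollars

Total contributed: 25 + 10 + 14 + 12 = 61; total kept: 4 × 25 − 61 = 39.
The restocking fund pays out 1.9 × 61 = 115.90 in aggregate.
Group total = 39 + 115.90 = 154.90.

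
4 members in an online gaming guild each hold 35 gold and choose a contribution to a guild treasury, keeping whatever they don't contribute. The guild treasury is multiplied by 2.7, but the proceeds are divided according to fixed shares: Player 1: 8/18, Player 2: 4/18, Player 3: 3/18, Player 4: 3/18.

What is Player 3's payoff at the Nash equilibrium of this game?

50.75 gold

For player j, contributing a unit is worthwhile iff 2.7 × (j's share) ≥ 1, i.e. iff j's share is at least 0.3704.
Player 1 alone (share 8/18) is above the threshold, contributing 35; the remaining 3 contribute 0. Total contributed: 35.
Player 3 keeps 35 and receives 2.7 × 35 × 3/18 = 15.75 from the guild treasury, for a payoff of 50.75.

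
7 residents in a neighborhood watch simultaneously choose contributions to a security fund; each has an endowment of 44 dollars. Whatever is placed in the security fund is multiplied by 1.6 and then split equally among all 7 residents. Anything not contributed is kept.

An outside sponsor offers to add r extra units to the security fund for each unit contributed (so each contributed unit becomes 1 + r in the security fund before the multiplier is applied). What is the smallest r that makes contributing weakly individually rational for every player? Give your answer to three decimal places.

With matching at rate r, one contributed unit becomes (1 + r) in the security fund and returns 1.6 × (1 + r) / 7 to the contributor.
Setting this equal to 1: 1 + r = 7/1.6 = 4.3750.
So the minimum matching rate is r = 4.3750 − 1 = 3.375.

3.375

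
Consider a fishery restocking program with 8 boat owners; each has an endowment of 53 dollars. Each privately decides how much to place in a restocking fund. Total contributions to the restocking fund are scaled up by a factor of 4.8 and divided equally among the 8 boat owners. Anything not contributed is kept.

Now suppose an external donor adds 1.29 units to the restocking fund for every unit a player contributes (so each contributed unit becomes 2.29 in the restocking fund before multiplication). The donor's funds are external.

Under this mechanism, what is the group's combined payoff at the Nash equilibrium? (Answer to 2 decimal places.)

4660.61 dollars

The effective private return per unit is now 4.8 × 2.29 / 8 = 1.3740 > 1, so every player's dominant strategy flips to full contribution.
At the Nash equilibrium everyone contributes 53. Group total payoff = 4.8 × 2.29 × 424 = 4660.61.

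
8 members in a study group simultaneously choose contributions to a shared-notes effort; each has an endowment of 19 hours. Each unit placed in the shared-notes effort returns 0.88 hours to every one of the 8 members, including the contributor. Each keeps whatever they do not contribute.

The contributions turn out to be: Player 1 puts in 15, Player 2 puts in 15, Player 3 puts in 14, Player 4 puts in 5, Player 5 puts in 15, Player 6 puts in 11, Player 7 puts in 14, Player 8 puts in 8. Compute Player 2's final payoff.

Total contributed: 15 + 15 + 14 + 5 + 15 + 11 + 14 + 8 = 97.
Each receives 0.88 × 97 = 85.36 from the shared-notes effort.
Player 2 keeps 19 − 15 = 4, so Player 2's payoff is 4 + 85.36 = 89.36.

89.36 hours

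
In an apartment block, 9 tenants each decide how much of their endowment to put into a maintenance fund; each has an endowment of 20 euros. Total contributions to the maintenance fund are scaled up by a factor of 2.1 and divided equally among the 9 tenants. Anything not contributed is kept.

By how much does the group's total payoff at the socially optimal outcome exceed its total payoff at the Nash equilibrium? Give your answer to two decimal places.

Each contributed unit returns 2.1/9 = 0.2333 to its contributor — below 1 — so contributing 0 is dominant for every player. At the Nash equilibrium everyone keeps their 20, and the group total is 9 × 20 = 180.
Each contributed unit returns 2.100 to the group as a whole (0.2333 to each of 9 players), which exceeds 1, so the social optimum is full contribution: group total = 2.100 × 180 = 378.00.
Efficiency loss = 378.00 − 180 = 198.00.

198.00 euros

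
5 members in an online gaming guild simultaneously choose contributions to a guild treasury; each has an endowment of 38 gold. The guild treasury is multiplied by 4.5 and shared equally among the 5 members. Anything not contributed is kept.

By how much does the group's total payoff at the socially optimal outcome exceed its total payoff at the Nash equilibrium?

Each contributed unit returns 4.5/5 = 0.9000 to its contributor — below 1 — so contributing 0 is dominant for every player. At the Nash equilibrium everyone keeps their 38, and the group total is 5 × 38 = 190.
Each contributed unit returns 4.500 to the group as a whole (0.9000 to each of 5 players), which exceeds 1, so the social optimum is full contribution: group total = 4.500 × 190 = 855.00.
Efficiency loss = 855.00 − 190 = 665.00.

665.00 gold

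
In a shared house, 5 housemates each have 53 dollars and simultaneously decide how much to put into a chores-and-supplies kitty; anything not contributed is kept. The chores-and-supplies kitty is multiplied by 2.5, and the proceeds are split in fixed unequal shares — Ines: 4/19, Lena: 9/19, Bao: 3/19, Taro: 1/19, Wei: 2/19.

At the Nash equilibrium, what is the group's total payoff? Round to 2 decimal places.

A player with share s gets back 2.5·s per unit contributed, so full contribution is dominant for anyone with s > 1/2.5 = 0.4000 and zero contribution is dominant for anyone below.
The only share above 0.4000 is Lena's 9/19, contributing 53; the remaining 4 contribute 0. Total contributed: 53.
The chores-and-supplies kitty pays out 2.5 × 53 = 132.50 in total (split across the unequal shares, but the aggregate is all that matters for the group sum).
The 4 free-riders keep 53 each, adding 212. Group total = 212 + 132.50 = 344.50.

344.50 dollars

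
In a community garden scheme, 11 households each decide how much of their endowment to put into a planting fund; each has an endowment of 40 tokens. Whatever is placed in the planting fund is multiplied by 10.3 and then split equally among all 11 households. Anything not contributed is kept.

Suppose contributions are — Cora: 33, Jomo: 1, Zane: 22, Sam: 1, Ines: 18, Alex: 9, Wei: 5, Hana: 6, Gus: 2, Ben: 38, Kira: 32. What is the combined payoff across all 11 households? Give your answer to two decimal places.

1993.10 tokens

Total contributed: 33 + 1 + 22 + 1 + 18 + 9 + 5 + 6 + 2 + 38 + 32 = 167; total kept: 11 × 40 − 167 = 273.
The planting fund pays out 10.3 × 167 = 1720.10 in aggregate.
Group total = 273 + 1720.10 = 1993.10.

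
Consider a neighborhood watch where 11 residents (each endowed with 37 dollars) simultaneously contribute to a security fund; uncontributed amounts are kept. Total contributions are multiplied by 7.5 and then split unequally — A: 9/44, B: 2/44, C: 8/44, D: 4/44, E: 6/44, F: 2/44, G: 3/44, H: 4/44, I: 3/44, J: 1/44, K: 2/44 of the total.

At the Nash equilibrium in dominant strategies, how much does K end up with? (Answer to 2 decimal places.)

Player j's private return per contributed unit is 7.5 × (j's share). Contributing is weakly dominant for j when that share is at least 1/7.5 = 0.1333, and contributing 0 is dominant otherwise.
A, C and E clear that bar, contributing 37 each; the remaining 8 contribute 0. Total contributed: 111.
K keeps 37 and receives 7.5 × 111 × 2/44 = 37.84 from the security fund, for a payoff of 74.84.

74.84 dollars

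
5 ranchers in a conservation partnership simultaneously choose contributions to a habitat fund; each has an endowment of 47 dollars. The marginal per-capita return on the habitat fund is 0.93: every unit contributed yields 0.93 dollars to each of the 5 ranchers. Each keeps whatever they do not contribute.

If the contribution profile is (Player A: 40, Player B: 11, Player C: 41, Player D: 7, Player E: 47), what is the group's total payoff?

Total contributed: 40 + 11 + 41 + 7 + 47 = 146; total kept: 5 × 47 − 146 = 89.
The habitat fund pays out 0.93 × 5 × 146 = 678.90 in aggregate.
Group total = 89 + 678.90 = 767.90.

767.90 dollars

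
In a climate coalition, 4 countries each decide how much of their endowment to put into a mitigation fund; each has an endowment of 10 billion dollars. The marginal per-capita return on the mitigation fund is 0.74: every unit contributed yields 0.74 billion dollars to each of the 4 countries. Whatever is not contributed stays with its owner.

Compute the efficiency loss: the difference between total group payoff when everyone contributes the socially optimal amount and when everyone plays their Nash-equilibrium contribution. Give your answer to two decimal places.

78.40 billion dollars

The private return per contributed unit is 0.74 < 1, so contributing 0 is dominant for every player. At the Nash equilibrium everyone keeps their 10, and the group total is 4 × 10 = 40.
Each contributed unit returns 2.960 to the group as a whole (0.74 to each of 4 players), which exceeds 1, so the social optimum is full contribution: group total = 2.960 × 40 = 118.40.
Efficiency loss = 118.40 − 40 = 78.40.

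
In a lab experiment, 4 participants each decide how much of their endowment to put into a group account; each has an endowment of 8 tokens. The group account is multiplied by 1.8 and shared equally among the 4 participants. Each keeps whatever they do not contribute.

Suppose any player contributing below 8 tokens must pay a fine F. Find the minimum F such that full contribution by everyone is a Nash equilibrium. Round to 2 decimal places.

4.40 tokens

Given the others contribute fully, the best deviation is to contribute 0 (any partial contribution still incurs the fine and gives up units whose private return 0.4500 is below 1).
Deviating from 8 to 0 saves 8 tokens but forfeits the deviator's share of the drop in the group account: 1.8/4 × 8 = 3.60.
So the deviation gain is 8 − 3.60 = 4.40, and the fine must be at least 4.40 tokens to wipe it out.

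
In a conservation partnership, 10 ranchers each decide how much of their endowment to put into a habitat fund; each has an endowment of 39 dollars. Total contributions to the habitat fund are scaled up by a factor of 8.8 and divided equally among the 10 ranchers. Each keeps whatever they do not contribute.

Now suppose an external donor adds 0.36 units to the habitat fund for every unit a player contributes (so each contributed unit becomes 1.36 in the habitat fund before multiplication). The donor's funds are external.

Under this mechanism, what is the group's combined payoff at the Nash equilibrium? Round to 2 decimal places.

4667.52 dollars

The effective private return per unit is now 8.8 × 1.36 / 10 = 1.1968 > 1, so every player's dominant strategy flips to full contribution.
At the Nash equilibrium everyone contributes 39. Group total payoff = 8.8 × 1.36 × 390 = 4667.52.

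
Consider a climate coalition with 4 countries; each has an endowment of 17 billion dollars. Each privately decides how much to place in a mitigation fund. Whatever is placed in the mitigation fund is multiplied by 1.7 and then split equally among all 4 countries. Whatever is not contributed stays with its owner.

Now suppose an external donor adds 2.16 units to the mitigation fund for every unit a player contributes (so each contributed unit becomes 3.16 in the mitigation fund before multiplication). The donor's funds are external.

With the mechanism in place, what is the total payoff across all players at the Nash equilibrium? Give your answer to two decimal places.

365.30 billion dollars

The effective private return per unit is now 1.7 × 3.16 / 4 = 1.3430 > 1, so every player's dominant strategy flips to full contribution.
So the Nash equilibrium is full contribution by all 4; the group earns 1.7 × 3.16 × 68 = 365.30.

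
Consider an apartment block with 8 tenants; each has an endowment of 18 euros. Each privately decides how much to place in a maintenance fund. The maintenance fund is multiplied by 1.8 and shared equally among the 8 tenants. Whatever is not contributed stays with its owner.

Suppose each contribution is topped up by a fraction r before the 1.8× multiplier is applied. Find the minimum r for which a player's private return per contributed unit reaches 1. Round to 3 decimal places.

With matching at rate r, one contributed unit becomes (1 + r) in the maintenance fund and returns 1.8 × (1 + r) / 8 to the contributor.
Setting this equal to 1: 1 + r = 8/1.8 = 4.4444.
So the minimum matching rate is r = 4.4444 − 1 = 3.444.

3.444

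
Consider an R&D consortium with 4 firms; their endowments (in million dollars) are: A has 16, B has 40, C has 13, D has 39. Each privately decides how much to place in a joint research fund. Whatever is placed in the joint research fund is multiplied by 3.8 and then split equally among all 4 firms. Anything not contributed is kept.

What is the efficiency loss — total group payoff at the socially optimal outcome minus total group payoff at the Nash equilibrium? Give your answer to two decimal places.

302.40 million dollars

The private return per contributed unit is 3.8/4 = 0.9500 < 1 for every player regardless of endowment, so the Nash equilibrium is zero contribution and the group total is Σ E_j = 16 + 40 + 13 + 39 = 108.
Each contributed unit returns 3.800 to the group, so the social optimum is full contribution by everyone: group total = 3.800 × 108 = 410.40.
Efficiency loss = (3.800 − 1) × 108 = 302.40.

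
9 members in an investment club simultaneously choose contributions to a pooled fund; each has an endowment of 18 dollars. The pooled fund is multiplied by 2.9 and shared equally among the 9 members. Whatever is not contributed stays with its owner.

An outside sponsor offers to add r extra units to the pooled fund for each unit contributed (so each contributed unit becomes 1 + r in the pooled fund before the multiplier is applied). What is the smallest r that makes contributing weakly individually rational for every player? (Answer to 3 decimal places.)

With matching at rate r, one contributed unit becomes (1 + r) in the pooled fund and returns 2.9 × (1 + r) / 9 to the contributor.
Setting this equal to 1: 1 + r = 9/2.9 = 3.1034.
So the minimum matching rate is r = 3.1034 − 1 = 2.103.

2.103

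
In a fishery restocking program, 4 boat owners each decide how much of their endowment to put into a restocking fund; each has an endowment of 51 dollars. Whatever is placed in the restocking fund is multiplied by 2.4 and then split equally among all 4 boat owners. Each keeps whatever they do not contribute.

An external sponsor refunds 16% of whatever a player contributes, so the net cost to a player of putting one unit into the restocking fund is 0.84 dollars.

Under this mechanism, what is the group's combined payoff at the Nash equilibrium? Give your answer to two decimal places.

204.00 dollars

Even with the mechanism, each unit contributed returns only (2.4/4) / 0.84 = 0.7143 per unit of net cost, so contributing nothing is still dominant.
At the Nash equilibrium no one contributes; group total payoff = 4 × 51 = 204.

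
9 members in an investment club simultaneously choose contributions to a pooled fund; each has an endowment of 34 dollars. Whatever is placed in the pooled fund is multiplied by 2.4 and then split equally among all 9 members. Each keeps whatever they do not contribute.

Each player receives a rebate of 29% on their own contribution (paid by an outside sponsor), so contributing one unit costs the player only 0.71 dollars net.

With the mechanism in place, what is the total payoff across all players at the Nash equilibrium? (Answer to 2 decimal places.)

306.00 dollars

Even with the mechanism, each unit contributed returns only (2.4/9) / 0.71 = 0.3756 per unit of net cost, so contributing nothing is still dominant.
At the Nash equilibrium no one contributes; group total payoff = 9 × 34 = 306.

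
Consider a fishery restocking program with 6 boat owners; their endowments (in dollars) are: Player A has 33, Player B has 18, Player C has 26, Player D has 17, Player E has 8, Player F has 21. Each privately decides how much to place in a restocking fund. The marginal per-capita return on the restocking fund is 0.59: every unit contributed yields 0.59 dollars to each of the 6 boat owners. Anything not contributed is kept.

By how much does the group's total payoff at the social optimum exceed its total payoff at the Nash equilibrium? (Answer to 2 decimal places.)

312.42 dollars

The private return per contributed unit is 0.59 < 1 for everyone, so the Nash equilibrium is zero contribution and the group total is Σ E_j = 33 + 18 + 26 + 17 + 8 + 21 = 123.
Each contributed unit returns 3.540 to the group, so the social optimum is full contribution by everyone: group total = 3.540 × 123 = 435.42.
Efficiency loss = (3.540 − 1) × 123 = 312.42.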